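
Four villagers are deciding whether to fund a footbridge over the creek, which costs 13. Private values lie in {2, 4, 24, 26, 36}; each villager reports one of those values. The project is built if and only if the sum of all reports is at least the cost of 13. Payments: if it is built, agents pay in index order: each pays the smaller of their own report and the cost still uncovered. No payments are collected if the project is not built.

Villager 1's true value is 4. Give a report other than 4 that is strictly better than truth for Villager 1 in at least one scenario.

2

Suppose Villager 2 reports 2, Villager 3 reports 2 and Villager 4 reports 24.
Report 4: project built, pays 4, utility 4 - 4 = 0.
Report 2: project built, pays 2, utility 4 - 2 = 2.
So reporting 2 beats truth here (2 > 0).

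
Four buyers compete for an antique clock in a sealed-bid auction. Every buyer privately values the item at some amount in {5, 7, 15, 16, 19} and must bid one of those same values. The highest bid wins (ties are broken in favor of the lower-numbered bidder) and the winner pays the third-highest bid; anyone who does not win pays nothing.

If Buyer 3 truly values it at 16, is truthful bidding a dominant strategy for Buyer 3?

Consider the case where Buyer 1 bids 5, Buyer 2 bids 5 and Buyer 4 bids 19.
Truthful bid 16: loses, pays 0, utility 0.
Bid 19 instead: wins, pays 5, utility 16 - 5 = 11.
Since 11 > 0, bidding 19 is strictly better here, so truthful bidding is not dominant.

No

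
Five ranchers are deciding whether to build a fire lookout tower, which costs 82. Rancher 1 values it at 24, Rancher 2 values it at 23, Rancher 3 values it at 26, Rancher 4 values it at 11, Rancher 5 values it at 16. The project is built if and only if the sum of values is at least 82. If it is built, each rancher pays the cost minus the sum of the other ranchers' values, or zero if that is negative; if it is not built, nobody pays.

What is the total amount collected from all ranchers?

19

Total value 100 ≥ cost 82, so it is built.
Rancher 1: others sum to 76; max(0, 82 - 76) = 6.
Rancher 2: others sum to 77; max(0, 82 - 77) = 5.
Rancher 3: others sum to 74; max(0, 82 - 74) = 8.
Rancher 4: others sum to 89; max(0, 82 - 89) = 0.
Rancher 5: others sum to 84; max(0, 82 - 84) = 0.
Total collected = 6 + 5 + 8 + 0 + 0 = 19.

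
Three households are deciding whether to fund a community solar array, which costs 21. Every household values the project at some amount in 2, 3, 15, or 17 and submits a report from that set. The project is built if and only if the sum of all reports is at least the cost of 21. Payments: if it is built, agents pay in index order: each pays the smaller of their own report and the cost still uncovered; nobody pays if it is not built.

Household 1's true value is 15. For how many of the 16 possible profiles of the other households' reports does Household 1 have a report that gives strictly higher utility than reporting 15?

10

Others report (2, 17): truth gives 0; report 2 gives 13 > 0. Violating.
Others report (3, 15): truth gives 0; report 3 gives 12 > 0. Violating.
Others report (3, 17): truth gives 0; report 2 gives 13 > 0. Violating.
Others report (15, 3): truth gives 0; report 3 gives 12 > 0. Violating.
Others report (2, 2): truth gives 0; no alternative beats it.
Others report (2, 3): truth gives 0; no alternative beats it.
(Checking all 16 profiles: 10 have a profitable deviation, 6 do not.)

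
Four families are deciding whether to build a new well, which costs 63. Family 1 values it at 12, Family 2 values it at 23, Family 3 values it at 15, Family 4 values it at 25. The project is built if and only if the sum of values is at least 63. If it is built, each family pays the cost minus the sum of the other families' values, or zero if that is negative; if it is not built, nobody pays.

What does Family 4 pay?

Total value 75 ≥ cost 63, so the project is built.
The other families' values sum to 50.
Cost minus that sum is 63 - 50 = 13.

13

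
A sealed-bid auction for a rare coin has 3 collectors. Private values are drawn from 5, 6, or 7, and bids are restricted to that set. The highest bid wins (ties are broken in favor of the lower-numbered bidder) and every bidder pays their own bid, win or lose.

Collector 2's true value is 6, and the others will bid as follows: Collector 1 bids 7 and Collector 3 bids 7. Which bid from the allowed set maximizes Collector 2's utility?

5

Bid 5: loses but pays 5, utility -5.
Bid 6: loses but pays 6, utility -6.
Bid 7: loses but pays 7, utility -7.
The best choice is 5 with utility -5.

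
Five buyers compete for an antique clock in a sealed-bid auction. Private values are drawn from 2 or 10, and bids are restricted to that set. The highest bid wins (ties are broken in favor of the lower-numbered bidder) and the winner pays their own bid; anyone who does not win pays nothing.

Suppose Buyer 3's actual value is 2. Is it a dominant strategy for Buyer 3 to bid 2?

Check each profile of the others' bids and compare truth against every alternative bid.
Others bid (2, 2, 2, 2): truth gives 0, best alternative gives -8.
Others bid (2, 2, 2, 10): truth gives 0, best alternative gives -8.
Others bid (2, 2, 10, 2): truth gives 0, best alternative gives -8.
Others bid (2, 2, 10, 10): truth gives 0, best alternative gives -8.
Others bid (2, 10, 2, 2): truth gives 0, best alternative gives 0.
Others bid (2, 10, 2, 10): truth gives 0, best alternative gives 0.
(Remaining 10 profiles checked similarly; truth is weakly best in each.)
In every case the truthful bid is at least as good as any alternative, so it is a dominant strategy.

Yes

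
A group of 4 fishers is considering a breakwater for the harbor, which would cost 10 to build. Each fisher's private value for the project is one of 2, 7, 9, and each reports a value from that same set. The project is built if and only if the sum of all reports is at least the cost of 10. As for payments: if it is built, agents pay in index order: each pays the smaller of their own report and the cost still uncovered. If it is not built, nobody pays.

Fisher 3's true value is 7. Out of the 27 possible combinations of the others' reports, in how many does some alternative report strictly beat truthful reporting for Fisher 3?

2

Others report (2, 2, 7): truth gives 1; report 2 gives 5 > 1. Violating.
Others report (2, 2, 9): truth gives 1; report 2 gives 5 > 1. Violating.
Others report (2, 2, 2): truth gives 1; no alternative beats it.
Others report (2, 7, 2): truth gives 6; no alternative beats it.
(Checking all 27 profiles: 2 have a profitable deviation, 25 do not.)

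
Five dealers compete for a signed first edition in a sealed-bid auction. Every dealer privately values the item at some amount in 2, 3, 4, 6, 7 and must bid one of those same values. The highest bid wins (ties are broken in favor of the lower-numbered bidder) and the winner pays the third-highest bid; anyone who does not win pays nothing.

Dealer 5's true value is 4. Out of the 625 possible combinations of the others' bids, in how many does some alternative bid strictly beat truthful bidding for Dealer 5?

64

Others bid (2, 2, 2, 4): truth gives 0; bid 6 gives 2 > 0. Violating.
Others bid (2, 2, 2, 6): truth gives 0; bid 7 gives 2 > 0. Violating.
Others bid (2, 2, 3, 4): truth gives 0; bid 6 gives 1 > 0. Violating.
Others bid (2, 2, 3, 6): truth gives 0; bid 7 gives 1 > 0. Violating.
Others bid (2, 2, 2, 2): truth gives 2; no alternative beats it.
Others bid (2, 2, 2, 3): truth gives 2; no alternative beats it.
(Checking all 625 profiles: 64 have a profitable deviation, 561 do not.)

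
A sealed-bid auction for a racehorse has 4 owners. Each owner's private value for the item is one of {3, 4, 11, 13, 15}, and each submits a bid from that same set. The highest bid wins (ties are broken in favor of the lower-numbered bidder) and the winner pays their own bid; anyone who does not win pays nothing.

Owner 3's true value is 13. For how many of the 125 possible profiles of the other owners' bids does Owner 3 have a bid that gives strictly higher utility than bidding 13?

Others bid (3, 3, 3): truth gives 0; bid 4 gives 9 > 0. Violating.
Others bid (3, 3, 4): truth gives 0; bid 4 gives 9 > 0. Violating.
Others bid (3, 3, 11): truth gives 0; bid 11 gives 2 > 0. Violating.
Others bid (3, 4, 3): truth gives 0; bid 11 gives 2 > 0. Violating.
Others bid (3, 3, 13): truth gives 0; no alternative beats it.
Others bid (3, 3, 15): truth gives 0; no alternative beats it.
(Checking all 125 profiles: 12 have a profitable deviation, 113 do not.)

12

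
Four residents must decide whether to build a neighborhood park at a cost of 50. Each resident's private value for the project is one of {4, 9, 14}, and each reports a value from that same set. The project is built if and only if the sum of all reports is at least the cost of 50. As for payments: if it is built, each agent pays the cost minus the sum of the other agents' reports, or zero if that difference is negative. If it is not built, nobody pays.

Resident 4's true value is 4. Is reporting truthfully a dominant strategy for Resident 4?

Check each profile of the others' reports and compare truth against every alternative report.
Others report (14, 14, 14): truth gives 0, best alternative gives -4.
Others report (4, 4, 4): truth gives 0, best alternative gives 0.
Others report (4, 4, 9): truth gives 0, best alternative gives 0.
Others report (4, 4, 14): truth gives 0, best alternative gives 0.
Others report (4, 9, 4): truth gives 0, best alternative gives 0.
Others report (4, 9, 9): truth gives 0, best alternative gives 0.
(Remaining 21 profiles checked similarly; truth is weakly best in each.)
In every case the truthful report is at least as good as any alternative, so it is a dominant strategy.

Yes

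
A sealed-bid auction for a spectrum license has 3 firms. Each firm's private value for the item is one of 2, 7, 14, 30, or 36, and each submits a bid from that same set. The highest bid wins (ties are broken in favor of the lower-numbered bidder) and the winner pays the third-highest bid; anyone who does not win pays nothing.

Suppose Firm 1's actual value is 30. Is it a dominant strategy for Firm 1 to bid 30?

No

Consider the case where Firm 2 bids 2 and Firm 3 bids 36.
Truthful bid 30: loses, pays 0, utility 0.
Bid 36 instead: wins, pays 2, utility 30 - 2 = 28.
Since 28 > 0, bidding 36 is strictly better here, so truthful bidding is not dominant.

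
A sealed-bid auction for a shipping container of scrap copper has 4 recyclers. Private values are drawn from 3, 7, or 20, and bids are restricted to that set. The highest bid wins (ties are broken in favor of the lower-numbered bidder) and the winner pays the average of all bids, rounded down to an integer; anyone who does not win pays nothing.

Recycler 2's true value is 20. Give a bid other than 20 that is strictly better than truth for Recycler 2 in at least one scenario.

7

Suppose Recycler 1 bids 3, Recycler 3 bids 3 and Recycler 4 bids 3.
Bid 20: wins, pays 7, utility 20 - 7 = 13.
Bid 7: wins, pays 4, utility 20 - 4 = 16.
So bidding 7 beats truth here (16 > 13).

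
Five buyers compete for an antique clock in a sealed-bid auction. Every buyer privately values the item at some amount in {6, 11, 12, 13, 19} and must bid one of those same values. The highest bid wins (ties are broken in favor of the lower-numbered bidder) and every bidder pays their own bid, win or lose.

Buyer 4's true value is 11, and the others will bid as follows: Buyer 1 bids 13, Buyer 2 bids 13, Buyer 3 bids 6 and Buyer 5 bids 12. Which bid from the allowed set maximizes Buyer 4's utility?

6

Bid 6: loses but pays 6, utility -6.
Bid 11: loses but pays 11, utility -11.
Bid 12: loses but pays 12, utility -12.
Bid 13: loses but pays 13, utility -13.
Bid 19: wins, pays 19, utility 11 - 19 = -8.
The best choice is 6 with utility -6.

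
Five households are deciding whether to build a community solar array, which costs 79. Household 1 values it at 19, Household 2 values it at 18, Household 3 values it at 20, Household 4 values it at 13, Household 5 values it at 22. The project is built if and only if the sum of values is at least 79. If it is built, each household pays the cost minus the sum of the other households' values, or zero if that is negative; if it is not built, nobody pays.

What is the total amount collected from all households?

27

Total value 92 ≥ cost 79, so it is built.
Household 1: others sum to 73; max(0, 79 - 73) = 6.
Household 2: others sum to 74; max(0, 79 - 74) = 5.
Household 3: others sum to 72; max(0, 79 - 72) = 7.
Household 4: others sum to 79; max(0, 79 - 79) = 0.
Household 5: others sum to 70; max(0, 79 - 70) = 9.
Total collected = 6 + 5 + 7 + 0 + 9 = 27.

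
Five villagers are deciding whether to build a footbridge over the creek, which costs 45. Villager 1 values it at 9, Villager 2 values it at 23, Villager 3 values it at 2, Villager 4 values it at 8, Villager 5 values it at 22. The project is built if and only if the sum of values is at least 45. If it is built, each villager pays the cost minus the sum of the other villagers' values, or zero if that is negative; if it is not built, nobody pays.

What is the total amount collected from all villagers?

Total value 64 ≥ cost 45, so it is built.
Villager 1: others sum to 55; max(0, 45 - 55) = 0.
Villager 2: others sum to 41; max(0, 45 - 41) = 4.
Villager 3: others sum to 62; max(0, 45 - 62) = 0.
Villager 4: others sum to 56; max(0, 45 - 56) = 0.
Villager 5: others sum to 42; max(0, 45 - 42) = 3.
Total collected = 0 + 4 + 0 + 0 + 3 = 7.

7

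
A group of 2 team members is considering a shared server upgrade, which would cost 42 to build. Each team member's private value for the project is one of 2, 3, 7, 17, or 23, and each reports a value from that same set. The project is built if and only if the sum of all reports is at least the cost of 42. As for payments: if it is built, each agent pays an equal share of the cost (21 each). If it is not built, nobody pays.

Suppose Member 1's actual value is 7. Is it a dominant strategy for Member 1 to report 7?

Yes

Check each profile of the others' reports and compare truth against every alternative report.
Others report (2): truth gives 0, best alternative gives 0.
Others report (3): truth gives 0, best alternative gives 0.
Others report (7): truth gives 0, best alternative gives 0.
Others report (17): truth gives 0, best alternative gives 0.
Others report (23): truth gives 0, best alternative gives 0.
In every case the truthful report is at least as good as any alternative, so it is a dominant strategy.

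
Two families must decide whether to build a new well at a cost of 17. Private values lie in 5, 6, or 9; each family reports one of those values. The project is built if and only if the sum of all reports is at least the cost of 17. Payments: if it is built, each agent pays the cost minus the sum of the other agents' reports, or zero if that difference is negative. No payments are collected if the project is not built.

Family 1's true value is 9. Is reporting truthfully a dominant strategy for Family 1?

Yes

Check each profile of the others' reports and compare truth against every alternative report.
Others report (9): truth gives 1, best alternative gives 0.
Others report (5): truth gives 0, best alternative gives 0.
Others report (6): truth gives 0, best alternative gives 0.
In every case the truthful report is at least as good as any alternative, so it is a dominant strategy.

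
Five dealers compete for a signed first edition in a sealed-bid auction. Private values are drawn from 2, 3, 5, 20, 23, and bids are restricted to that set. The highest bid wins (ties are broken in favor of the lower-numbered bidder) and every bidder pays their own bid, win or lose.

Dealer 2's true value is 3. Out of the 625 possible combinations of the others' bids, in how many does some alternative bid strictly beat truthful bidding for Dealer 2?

Others bid (2, 2, 2, 5): truth gives -3; bid 2 gives -2 > -3. Violating.
Others bid (2, 2, 2, 20): truth gives -3; bid 2 gives -2 > -3. Violating.
Others bid (2, 2, 2, 23): truth gives -3; bid 2 gives -2 > -3. Violating.
Others bid (2, 2, 3, 5): truth gives -3; bid 2 gives -2 > -3. Violating.
Others bid (2, 2, 2, 2): truth gives 0; no alternative beats it.
Others bid (2, 2, 2, 3): truth gives 0; no alternative beats it.
(Checking all 625 profiles: 617 have a profitable deviation, 8 do not.)

617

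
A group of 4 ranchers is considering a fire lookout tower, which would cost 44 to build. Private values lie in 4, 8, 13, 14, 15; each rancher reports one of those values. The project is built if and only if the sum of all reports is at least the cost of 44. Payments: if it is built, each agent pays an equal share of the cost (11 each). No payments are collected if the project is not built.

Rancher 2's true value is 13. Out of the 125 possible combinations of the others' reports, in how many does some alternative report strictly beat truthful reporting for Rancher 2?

Others report (4, 13, 13): truth gives 0; report 14 gives 2 > 0. Violating.
Others report (8, 8, 13): truth gives 0; report 15 gives 2 > 0. Violating.
Others report (8, 8, 14): truth gives 0; report 14 gives 2 > 0. Violating.
Others report (8, 13, 8): truth gives 0; report 15 gives 2 > 0. Violating.
Others report (4, 4, 4): truth gives 0; no alternative beats it.
Others report (4, 4, 8): truth gives 0; no alternative beats it.
(Checking all 125 profiles: 9 have a profitable deviation, 116 do not.)

9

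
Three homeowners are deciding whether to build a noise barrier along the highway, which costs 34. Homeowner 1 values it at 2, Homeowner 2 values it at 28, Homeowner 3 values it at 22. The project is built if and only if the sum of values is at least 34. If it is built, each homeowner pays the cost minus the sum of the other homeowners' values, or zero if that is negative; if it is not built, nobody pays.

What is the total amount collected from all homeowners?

14

Total value 52 ≥ cost 34, so it is built.
Homeowner 1: others sum to 50; max(0, 34 - 50) = 0.
Homeowner 2: others sum to 24; max(0, 34 - 24) = 10.
Homeowner 3: others sum to 30; max(0, 34 - 30) = 4.
Total collected = 0 + 10 + 4 = 14.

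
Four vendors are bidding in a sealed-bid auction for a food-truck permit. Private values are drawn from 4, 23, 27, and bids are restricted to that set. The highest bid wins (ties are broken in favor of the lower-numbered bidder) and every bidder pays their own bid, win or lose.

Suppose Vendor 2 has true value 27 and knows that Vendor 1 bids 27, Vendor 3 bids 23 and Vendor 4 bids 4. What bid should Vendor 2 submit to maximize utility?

Bid 4: loses but pays 4, utility -4.
Bid 23: loses but pays 23, utility -23.
Bid 27: loses but pays 27, utility -27.
The best choice is 4 with utility -4.

4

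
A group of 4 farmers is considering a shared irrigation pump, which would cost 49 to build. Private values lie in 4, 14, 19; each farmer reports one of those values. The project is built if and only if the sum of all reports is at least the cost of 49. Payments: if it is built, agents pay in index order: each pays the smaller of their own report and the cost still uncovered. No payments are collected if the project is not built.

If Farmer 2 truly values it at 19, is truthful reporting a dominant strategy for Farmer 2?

No

Consider the case where Farmer 1 reports 4, Farmer 3 reports 14 and Farmer 4 reports 19.
Truthful report 19: project built, pays 19, utility 19 - 19 = 0.
Report 14 instead: project built, pays 14, utility 19 - 14 = 5.
Since 5 > 0, reporting 14 is strictly better here, so truthful reporting is not dominant.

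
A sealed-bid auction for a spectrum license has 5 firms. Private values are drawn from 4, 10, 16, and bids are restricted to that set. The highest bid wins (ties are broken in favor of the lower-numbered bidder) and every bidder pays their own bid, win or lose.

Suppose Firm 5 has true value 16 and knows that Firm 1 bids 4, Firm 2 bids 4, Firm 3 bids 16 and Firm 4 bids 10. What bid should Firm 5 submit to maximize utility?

4

Bid 4: loses but pays 4, utility -4.
Bid 10: loses but pays 10, utility -10.
Bid 16: loses but pays 16, utility -16.
The best choice is 4 with utility -4.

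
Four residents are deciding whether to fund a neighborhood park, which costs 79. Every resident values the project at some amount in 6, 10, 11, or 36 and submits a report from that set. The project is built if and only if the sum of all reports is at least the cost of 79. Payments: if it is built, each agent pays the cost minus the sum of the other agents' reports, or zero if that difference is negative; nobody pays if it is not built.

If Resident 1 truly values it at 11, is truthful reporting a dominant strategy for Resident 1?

Check each profile of the others' reports and compare truth against every alternative report.
Others report (10, 36, 36): truth gives 11, best alternative gives 11.
Others report (11, 36, 36): truth gives 11, best alternative gives 11.
Others report (36, 10, 36): truth gives 11, best alternative gives 11.
Others report (36, 11, 36): truth gives 11, best alternative gives 11.
Others report (36, 36, 10): truth gives 11, best alternative gives 11.
Others report (36, 36, 11): truth gives 11, best alternative gives 11.
(Remaining 58 profiles checked similarly; truth is weakly best in each.)
In every case the truthful report is at least as good as any alternative, so it is a dominant strategy.

Yes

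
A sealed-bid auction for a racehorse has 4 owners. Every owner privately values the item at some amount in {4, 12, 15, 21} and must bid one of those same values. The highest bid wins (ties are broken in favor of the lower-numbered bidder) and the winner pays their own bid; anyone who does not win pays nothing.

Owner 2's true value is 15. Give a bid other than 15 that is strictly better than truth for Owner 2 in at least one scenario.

Suppose Owner 1 bids 4, Owner 3 bids 4 and Owner 4 bids 4.
Bid 15: wins, pays 15, utility 15 - 15 = 0.
Bid 12: wins, pays 12, utility 15 - 12 = 3.
So bidding 12 beats truth here (3 > 0).

12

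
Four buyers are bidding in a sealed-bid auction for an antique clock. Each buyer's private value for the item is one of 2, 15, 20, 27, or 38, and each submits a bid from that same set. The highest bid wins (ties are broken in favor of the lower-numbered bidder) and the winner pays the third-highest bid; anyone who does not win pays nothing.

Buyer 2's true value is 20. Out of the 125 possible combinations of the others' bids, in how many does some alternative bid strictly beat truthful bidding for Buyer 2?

24

Others bid (2, 2, 27): truth gives 0; bid 27 gives 18 > 0. Violating.
Others bid (2, 2, 38): truth gives 0; bid 38 gives 18 > 0. Violating.
Others bid (2, 15, 27): truth gives 0; bid 27 gives 5 > 0. Violating.
Others bid (2, 15, 38): truth gives 0; bid 38 gives 5 > 0. Violating.
Others bid (2, 2, 2): truth gives 18; no alternative beats it.
Others bid (2, 2, 15): truth gives 18; no alternative beats it.
(Checking all 125 profiles: 24 have a profitable deviation, 101 do not.)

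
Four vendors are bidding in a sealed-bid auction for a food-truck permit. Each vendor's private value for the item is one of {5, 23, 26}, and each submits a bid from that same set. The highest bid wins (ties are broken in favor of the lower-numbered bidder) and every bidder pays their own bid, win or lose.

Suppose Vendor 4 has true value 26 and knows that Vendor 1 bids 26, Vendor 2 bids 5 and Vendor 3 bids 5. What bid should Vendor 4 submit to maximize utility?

5

Bid 5: loses but pays 5, utility -5.
Bid 23: loses but pays 23, utility -23.
Bid 26: loses but pays 26, utility -26.
The best choice is 5 with utility -5.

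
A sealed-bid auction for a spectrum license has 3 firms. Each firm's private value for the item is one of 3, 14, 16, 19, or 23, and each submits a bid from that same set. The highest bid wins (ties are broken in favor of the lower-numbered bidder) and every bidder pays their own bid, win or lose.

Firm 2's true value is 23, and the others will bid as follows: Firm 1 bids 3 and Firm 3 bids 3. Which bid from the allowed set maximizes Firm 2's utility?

14

Bid 3: loses but pays 3, utility -3.
Bid 14: wins, pays 14, utility 23 - 14 = 9.
Bid 16: wins, pays 16, utility 23 - 16 = 7.
Bid 19: wins, pays 19, utility 23 - 19 = 4.
Bid 23: wins, pays 23, utility 23 - 23 = 0.
The best choice is 14 with utility 9.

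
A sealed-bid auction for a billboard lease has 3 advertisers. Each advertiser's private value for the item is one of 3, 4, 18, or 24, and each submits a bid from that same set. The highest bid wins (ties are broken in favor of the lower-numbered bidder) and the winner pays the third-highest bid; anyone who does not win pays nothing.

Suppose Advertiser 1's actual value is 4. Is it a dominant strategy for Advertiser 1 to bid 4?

Consider the case where Advertiser 2 bids 3 and Advertiser 3 bids 18.
Truthful bid 4: loses, pays 0, utility 0.
Bid 18 instead: wins, pays 3, utility 4 - 3 = 1.
Since 1 > 0, bidding 18 is strictly better here, so truthful bidding is not dominant.

No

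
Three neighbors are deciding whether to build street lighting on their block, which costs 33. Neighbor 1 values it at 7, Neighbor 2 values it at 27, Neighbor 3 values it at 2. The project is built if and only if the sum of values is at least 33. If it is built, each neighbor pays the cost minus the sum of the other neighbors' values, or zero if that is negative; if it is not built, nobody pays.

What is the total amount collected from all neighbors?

Total value 36 ≥ cost 33, so it is built.
Neighbor 1: others sum to 29; max(0, 33 - 29) = 4.
Neighbor 2: others sum to 9; max(0, 33 - 9) = 24.
Neighbor 3: others sum to 34; max(0, 33 - 34) = 0.
Total collected = 4 + 24 + 0 = 28.

28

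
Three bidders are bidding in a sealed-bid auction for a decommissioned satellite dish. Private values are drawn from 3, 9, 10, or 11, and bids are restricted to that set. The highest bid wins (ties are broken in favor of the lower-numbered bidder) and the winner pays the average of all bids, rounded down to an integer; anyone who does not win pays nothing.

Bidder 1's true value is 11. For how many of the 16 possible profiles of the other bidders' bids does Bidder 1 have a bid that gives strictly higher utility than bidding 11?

Others bid (3, 3): truth gives 6; bid 3 gives 8 > 6. Violating.
Others bid (3, 10): truth gives 3; bid 10 gives 4 > 3. Violating.
Others bid (9, 10): truth gives 1; bid 10 gives 2 > 1. Violating.
Others bid (10, 3): truth gives 3; bid 10 gives 4 > 3. Violating.
Others bid (3, 9): truth gives 4; no alternative beats it.
Others bid (3, 11): truth gives 3; no alternative beats it.
(Checking all 16 profiles: 5 have a profitable deviation, 11 do not.)

5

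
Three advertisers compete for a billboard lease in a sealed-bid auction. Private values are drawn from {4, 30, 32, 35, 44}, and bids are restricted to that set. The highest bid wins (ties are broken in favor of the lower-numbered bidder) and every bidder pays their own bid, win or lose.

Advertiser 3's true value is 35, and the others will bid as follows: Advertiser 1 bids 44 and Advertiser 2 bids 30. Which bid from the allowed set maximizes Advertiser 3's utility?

Bid 4: loses but pays 4, utility -4.
Bid 30: loses but pays 30, utility -30.
Bid 32: loses but pays 32, utility -32.
Bid 35: loses but pays 35, utility -35.
Bid 44: loses but pays 44, utility -44.
The best choice is 4 with utility -4.

4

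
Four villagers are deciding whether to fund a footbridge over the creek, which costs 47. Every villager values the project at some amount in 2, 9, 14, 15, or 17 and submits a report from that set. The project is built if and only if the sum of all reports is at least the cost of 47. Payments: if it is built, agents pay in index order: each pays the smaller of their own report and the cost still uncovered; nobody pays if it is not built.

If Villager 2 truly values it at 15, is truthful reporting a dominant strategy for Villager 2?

Consider the case where Villager 1 reports 2, Villager 3 reports 14 and Villager 4 reports 17.
Truthful report 15: project built, pays 15, utility 15 - 15 = 0.
Report 14 instead: project built, pays 14, utility 15 - 14 = 1.
Since 1 > 0, reporting 14 is strictly better here, so truthful reporting is not dominant.

No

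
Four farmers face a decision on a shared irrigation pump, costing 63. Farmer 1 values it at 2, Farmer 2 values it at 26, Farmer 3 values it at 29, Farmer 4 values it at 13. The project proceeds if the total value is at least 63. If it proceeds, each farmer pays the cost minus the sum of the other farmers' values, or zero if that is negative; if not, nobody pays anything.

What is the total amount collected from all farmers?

Total value 70 ≥ cost 63, so it is built.
Farmer 1: others sum to 68; max(0, 63 - 68) = 0.
Farmer 2: others sum to 44; max(0, 63 - 44) = 19.
Farmer 3: others sum to 41; max(0, 63 - 41) = 22.
Farmer 4: others sum to 57; max(0, 63 - 57) = 6.
Total collected = 0 + 19 + 22 + 6 = 47.

47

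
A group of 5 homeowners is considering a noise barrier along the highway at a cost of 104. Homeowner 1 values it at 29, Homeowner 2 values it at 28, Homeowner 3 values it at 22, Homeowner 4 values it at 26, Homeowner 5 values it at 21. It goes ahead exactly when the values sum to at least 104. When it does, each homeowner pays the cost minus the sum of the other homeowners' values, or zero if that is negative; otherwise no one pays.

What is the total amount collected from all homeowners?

Total value 126 ≥ cost 104, so it is built.
Homeowner 1: others sum to 97; max(0, 104 - 97) = 7.
Homeowner 2: others sum to 98; max(0, 104 - 98) = 6.
Homeowner 3: others sum to 104; max(0, 104 - 104) = 0.
Homeowner 4: others sum to 100; max(0, 104 - 100) = 4.
Homeowner 5: others sum to 105; max(0, 104 - 105) = 0.
Total collected = 7 + 6 + 0 + 4 + 0 = 17.

17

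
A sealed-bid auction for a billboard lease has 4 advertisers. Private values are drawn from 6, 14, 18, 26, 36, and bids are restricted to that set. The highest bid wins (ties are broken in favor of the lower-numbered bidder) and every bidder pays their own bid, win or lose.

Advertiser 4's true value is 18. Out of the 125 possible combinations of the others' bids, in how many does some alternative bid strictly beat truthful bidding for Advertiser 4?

Others bid (6, 6, 6): truth gives 0; bid 14 gives 4 > 0. Violating.
Others bid (6, 6, 18): truth gives -18; bid 6 gives -6 > -18. Violating.
Others bid (6, 6, 26): truth gives -18; bid 6 gives -6 > -18. Violating.
Others bid (6, 6, 36): truth gives -18; bid 6 gives -6 > -18. Violating.
Others bid (6, 6, 14): truth gives 0; no alternative beats it.
Others bid (6, 14, 6): truth gives 0; no alternative beats it.
(Checking all 125 profiles: 118 have a profitable deviation, 7 do not.)

118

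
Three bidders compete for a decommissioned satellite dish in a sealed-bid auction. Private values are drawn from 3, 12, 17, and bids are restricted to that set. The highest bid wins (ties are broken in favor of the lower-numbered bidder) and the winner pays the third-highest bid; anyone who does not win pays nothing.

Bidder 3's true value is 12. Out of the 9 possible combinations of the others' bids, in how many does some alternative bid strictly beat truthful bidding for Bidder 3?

Others bid (3, 12): truth gives 0; bid 17 gives 9 > 0. Violating.
Others bid (12, 3): truth gives 0; bid 17 gives 9 > 0. Violating.
Others bid (3, 3): truth gives 9; no alternative beats it.
Others bid (3, 17): truth gives 0; no alternative beats it.
(Checking all 9 profiles: 2 have a profitable deviation, 7 do not.)

2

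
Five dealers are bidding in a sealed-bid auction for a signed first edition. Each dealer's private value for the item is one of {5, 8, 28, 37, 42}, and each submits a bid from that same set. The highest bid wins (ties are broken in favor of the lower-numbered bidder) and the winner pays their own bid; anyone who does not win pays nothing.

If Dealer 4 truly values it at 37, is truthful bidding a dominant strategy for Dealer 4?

No

Consider the case where Dealer 1 bids 5, Dealer 2 bids 5, Dealer 3 bids 5 and Dealer 5 bids 5.
Truthful bid 37: wins, pays 37, utility 37 - 37 = 0.
Bid 8 instead: wins, pays 8, utility 37 - 8 = 29.
Since 29 > 0, bidding 8 is strictly better here, so truthful bidding is not dominant.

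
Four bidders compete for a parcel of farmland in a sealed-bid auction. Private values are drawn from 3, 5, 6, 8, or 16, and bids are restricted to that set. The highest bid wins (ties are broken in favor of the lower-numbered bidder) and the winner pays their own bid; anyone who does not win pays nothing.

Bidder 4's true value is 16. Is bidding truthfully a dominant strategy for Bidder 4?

Consider the case where Bidder 1 bids 3, Bidder 2 bids 3 and Bidder 3 bids 3.
Truthful bid 16: wins, pays 16, utility 16 - 16 = 0.
Bid 5 instead: wins, pays 5, utility 16 - 5 = 11.
Since 11 > 0, bidding 5 is strictly better here, so truthful bidding is not dominant.

No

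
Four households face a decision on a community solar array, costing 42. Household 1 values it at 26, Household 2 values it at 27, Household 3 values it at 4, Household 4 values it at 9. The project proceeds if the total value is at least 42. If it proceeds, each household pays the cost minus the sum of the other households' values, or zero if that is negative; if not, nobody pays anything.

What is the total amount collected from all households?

Total value 66 ≥ cost 42, so it is built.
Household 1: others sum to 40; max(0, 42 - 40) = 2.
Household 2: others sum to 39; max(0, 42 - 39) = 3.
Household 3: others sum to 62; max(0, 42 - 62) = 0.
Household 4: others sum to 57; max(0, 42 - 57) = 0.
Total collected = 2 + 3 + 0 + 0 = 5.

5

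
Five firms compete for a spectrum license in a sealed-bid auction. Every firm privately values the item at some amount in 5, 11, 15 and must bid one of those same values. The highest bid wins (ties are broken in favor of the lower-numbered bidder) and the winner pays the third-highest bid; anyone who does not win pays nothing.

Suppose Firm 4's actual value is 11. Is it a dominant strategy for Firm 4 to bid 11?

Consider the case where Firm 1 bids 5, Firm 2 bids 5, Firm 3 bids 5 and Firm 5 bids 15.
Truthful bid 11: loses, pays 0, utility 0.
Bid 15 instead: wins, pays 5, utility 11 - 5 = 6.
Since 6 > 0, bidding 15 is strictly better here, so truthful bidding is not dominant.

No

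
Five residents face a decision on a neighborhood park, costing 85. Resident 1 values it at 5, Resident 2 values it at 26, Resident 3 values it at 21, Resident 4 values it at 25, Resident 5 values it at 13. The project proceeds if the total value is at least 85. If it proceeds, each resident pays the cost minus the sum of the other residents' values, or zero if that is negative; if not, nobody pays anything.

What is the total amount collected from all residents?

Total value 90 ≥ cost 85, so it is built.
Resident 1: others sum to 85; max(0, 85 - 85) = 0.
Resident 2: others sum to 64; max(0, 85 - 64) = 21.
Resident 3: others sum to 69; max(0, 85 - 69) = 16.
Resident 4: others sum to 65; max(0, 85 - 65) = 20.
Resident 5: others sum to 77; max(0, 85 - 77) = 8.
Total collected = 0 + 21 + 16 + 20 + 8 = 65.

65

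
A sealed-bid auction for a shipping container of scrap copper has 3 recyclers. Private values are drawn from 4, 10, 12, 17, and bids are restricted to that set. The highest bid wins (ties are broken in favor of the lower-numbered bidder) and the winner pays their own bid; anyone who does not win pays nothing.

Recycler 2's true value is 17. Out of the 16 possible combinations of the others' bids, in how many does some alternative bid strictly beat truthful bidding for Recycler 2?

Others bid (4, 4): truth gives 0; bid 10 gives 7 > 0. Violating.
Others bid (4, 10): truth gives 0; bid 10 gives 7 > 0. Violating.
Others bid (4, 12): truth gives 0; bid 12 gives 5 > 0. Violating.
Others bid (10, 4): truth gives 0; bid 12 gives 5 > 0. Violating.
Others bid (4, 17): truth gives 0; no alternative beats it.
Others bid (10, 17): truth gives 0; no alternative beats it.
(Checking all 16 profiles: 6 have a profitable deviation, 10 do not.)

6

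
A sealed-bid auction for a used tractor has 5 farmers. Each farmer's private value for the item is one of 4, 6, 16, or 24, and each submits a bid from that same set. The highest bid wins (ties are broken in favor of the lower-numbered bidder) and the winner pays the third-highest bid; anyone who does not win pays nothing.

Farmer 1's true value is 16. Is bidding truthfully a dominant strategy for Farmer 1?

No

Consider the case where Farmer 2 bids 4, Farmer 3 bids 4, Farmer 4 bids 4 and Farmer 5 bids 24.
Truthful bid 16: loses, pays 0, utility 0.
Bid 24 instead: wins, pays 4, utility 16 - 4 = 12.
Since 12 > 0, bidding 24 is strictly better here, so truthful bidding is not dominant.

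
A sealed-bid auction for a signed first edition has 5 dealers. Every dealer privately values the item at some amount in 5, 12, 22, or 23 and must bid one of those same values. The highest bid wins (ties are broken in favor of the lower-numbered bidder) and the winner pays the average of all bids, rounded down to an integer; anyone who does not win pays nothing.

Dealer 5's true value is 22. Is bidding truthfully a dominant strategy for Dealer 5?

No

Consider the case where Dealer 1 bids 5, Dealer 2 bids 5, Dealer 3 bids 5 and Dealer 4 bids 5.
Truthful bid 22: wins, pays 8, utility 22 - 8 = 14.
Bid 12 instead: wins, pays 6, utility 22 - 6 = 16.
Since 16 > 14, bidding 12 is strictly better here, so truthful bidding is not dominant.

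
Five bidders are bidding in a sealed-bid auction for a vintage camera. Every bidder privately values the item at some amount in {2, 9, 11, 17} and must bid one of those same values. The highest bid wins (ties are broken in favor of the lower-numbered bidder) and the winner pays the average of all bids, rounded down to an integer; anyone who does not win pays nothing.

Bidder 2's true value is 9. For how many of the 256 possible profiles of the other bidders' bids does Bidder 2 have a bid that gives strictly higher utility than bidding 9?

47

Others bid (2, 2, 2, 11): truth gives 0; bid 11 gives 4 > 0. Violating.
Others bid (2, 2, 2, 17): truth gives 0; bid 17 gives 1 > 0. Violating.
Others bid (2, 2, 9, 11): truth gives 0; bid 11 gives 2 > 0. Violating.
Others bid (2, 2, 11, 2): truth gives 0; bid 11 gives 4 > 0. Violating.
Others bid (2, 2, 2, 2): truth gives 6; no alternative beats it.
Others bid (2, 2, 2, 9): truth gives 5; no alternative beats it.
(Checking all 256 profiles: 47 have a profitable deviation, 209 do not.)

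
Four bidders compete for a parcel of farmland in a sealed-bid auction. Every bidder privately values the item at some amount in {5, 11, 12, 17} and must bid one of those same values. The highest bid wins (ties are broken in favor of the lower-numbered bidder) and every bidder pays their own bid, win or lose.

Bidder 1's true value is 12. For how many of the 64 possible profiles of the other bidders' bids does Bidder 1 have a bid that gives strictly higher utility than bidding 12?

45

Others bid (5, 5, 5): truth gives 0; bid 5 gives 7 > 0. Violating.
Others bid (5, 5, 11): truth gives 0; bid 11 gives 1 > 0. Violating.
Others bid (5, 5, 17): truth gives -12; bid 5 gives -5 > -12. Violating.
Others bid (5, 11, 5): truth gives 0; bid 11 gives 1 > 0. Violating.
Others bid (5, 5, 12): truth gives 0; no alternative beats it.
Others bid (5, 11, 12): truth gives 0; no alternative beats it.
(Checking all 64 profiles: 45 have a profitable deviation, 19 do not.)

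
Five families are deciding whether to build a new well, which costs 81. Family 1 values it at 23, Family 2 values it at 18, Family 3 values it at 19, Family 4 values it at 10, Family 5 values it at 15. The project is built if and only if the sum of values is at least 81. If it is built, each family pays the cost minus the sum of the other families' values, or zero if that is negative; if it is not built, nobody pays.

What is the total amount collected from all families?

65

Total value 85 ≥ cost 81, so it is built.
Family 1: others sum to 62; max(0, 81 - 62) = 19.
Family 2: others sum to 67; max(0, 81 - 67) = 14.
Family 3: others sum to 66; max(0, 81 - 66) = 15.
Family 4: others sum to 75; max(0, 81 - 75) = 6.
Family 5: others sum to 70; max(0, 81 - 70) = 11.
Total collected = 19 + 14 + 15 + 6 + 11 = 65.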